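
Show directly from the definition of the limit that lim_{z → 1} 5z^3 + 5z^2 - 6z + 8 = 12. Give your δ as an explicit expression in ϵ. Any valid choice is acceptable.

δ = min(2, ϵ/79)

Let ϵ > 0. We want δ > 0 such that 0 < |z − 1| < δ implies |(5z^3 + 5z^2 - 6z + 8) − 12| < ϵ.
(5z^3 + 5z^2 - 6z + 8) − 12 = 5z^3 + 5z^2 - 6z - 4 = (z − 1)(5z^2 + 10z + 4).
So |(5z^3 + 5z^2 - 6z + 8) − 12| = |z − 1|·|5z^2 + 10z + 4|.
Require δ ≤ 2. Then |z − 1| < 2 gives |z| < 3, and by the triangle inequality |5z^2 + 10z + 4| ≤ 5·3^2 + 10·3 + 4 = 79.
Hence |(5z^3 + 5z^2 - 6z + 8) − 12| ≤ 79|z − 1| < ϵ provided |z − 1| < ϵ/79.
Take δ = min(2, ϵ/79). Then 0 < |z − 1| < δ gives both |z − 1| < 2 and |z − 1| < ϵ/79, so |(5z^3 + 5z^2 - 6z + 8) − 12| < ϵ.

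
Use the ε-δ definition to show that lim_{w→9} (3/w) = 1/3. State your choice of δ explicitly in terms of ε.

Let ε > 0. We seek δ > 0 such that 0 < |w − 9| < δ implies |3/w − (1/3)| < ε.
|3/w − (1/3)| = 3·|9 − w|/(9·|w|) = 3|w − 9|/(9|w|).
Restrict δ ≤ 9/2. Then |w − 9| < 9/2 gives |w| > 9/2, so 9|w| > 81/2.
Then |3/w − (1/3)| < 3|w − 9|/(81/2), which is < ε when |w − 9| < (27/2)ε.
Take δ = min(9/2, (27/2)ε). Then 0 < |w − 9| < δ gives both |w − 9| < 9/2 and |w − 9| < (27/2)ε, so |3/w − (1/3)| < ε.

δ = min(9/2, (27/2)ε)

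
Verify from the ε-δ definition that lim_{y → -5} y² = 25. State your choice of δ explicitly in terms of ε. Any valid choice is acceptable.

Let ε > 0. We seek δ > 0 with 0 < |y + 5| < δ ⇒ |y² − 25| < ε.
Factor: y² − 25 = (y + 5)(y - 5), so |y² − 25| = |y + 5|·|y - 5|.
Restrict δ ≤ 2. Then |y + 5| < 2 gives |y| < 7, so by the triangle inequality |y - 5| ≤ 7 + 5 = 12.
Hence |y² − 25| ≤ 12|y + 5|, which is < ε once |y + 5| < ε/12.
Take δ = min(2, ε/12). If 0 < |y + 5| < δ then both bounds hold and |y² − 25| ≤ 12|y + 5| < 12·(ε/12) = ε.

δ = min(2, ε/12)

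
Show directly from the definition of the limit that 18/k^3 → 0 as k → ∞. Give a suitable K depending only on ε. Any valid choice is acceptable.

K = (18/ε)^{1/3}

Fix ε > 0. For k ≥ 1, |18/k^3 − 0| = 18/k^3.
18/k^3 < ε ⇔ k^3 > 18/ε ⇔ k > (18/ε)^{1/3}.
Take K = (18/ε)^{1/3}. Then k > K implies 18/k^3 < ε.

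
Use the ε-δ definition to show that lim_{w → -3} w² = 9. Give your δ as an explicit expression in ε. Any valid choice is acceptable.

Let ε > 0. We seek δ > 0 with 0 < |w + 3| < δ ⇒ |w² − 9| < ε.
Factor: w² − 9 = (w + 3)(w - 3), so |w² − 9| = |w + 3|·|w - 3|.
Restrict δ ≤ 1. Then |w + 3| < 1 gives |w| < 4, so by the triangle inequality |w - 3| ≤ 4 + 3 = 7.
Hence |w² − 9| ≤ 7|w + 3|, which is < ε once |w + 3| < ε/7.
Take δ = min(1, ε/7). If 0 < |w + 3| < δ then both bounds hold and |w² − 9| ≤ 7|w + 3| < 7·(ε/7) = ε.

δ = min(1, ε/7)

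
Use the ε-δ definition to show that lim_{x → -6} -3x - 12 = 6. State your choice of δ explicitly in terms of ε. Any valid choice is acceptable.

δ = ε/3

Let ε > 0 be given. We need δ > 0 so that 0 < |x + 6| < δ implies |(-3x - 12) − 6| < ε.
|(-3x - 12) − 6| = |-3x - 18| = 3|x + 6|.
So 3|x + 6| < ε exactly when |x + 6| < ε/3.
Take δ = ε/3. If 0 < |x + 6| < δ then |(-3x - 12) − 6| = 3|x + 6| < 3·(ε/3) = ε.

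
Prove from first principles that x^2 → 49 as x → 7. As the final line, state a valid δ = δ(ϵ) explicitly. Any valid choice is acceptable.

Let ϵ > 0 be given. We seek δ > 0 with 0 < |x − 7| < δ ⇒ |x^2 − 49| < ϵ.
Factor: x^2 − 49 = (x − 7)(x + 7), so |x^2 − 49| = |x − 7|·|x + 7|.
Impose δ ≤ 1 so that |x| < 8; then |x + 7| ≤ 15.
Hence |x^2 − 49| ≤ 15|x − 7|, which is < ϵ once |x − 7| < ϵ/15.
Take δ = min(1, ϵ/15). If 0 < |x − 7| < δ then both bounds hold and |x^2 − 49| ≤ 15|x − 7| < 15·(ϵ/15) = ϵ.

δ = min(1, ϵ/15)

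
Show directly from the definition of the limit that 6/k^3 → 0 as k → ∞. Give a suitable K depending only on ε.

K = (6/ε)^{1/3}

Let ε > 0. For k ≥ 1, |6/k^3 − 0| = 6/k^3.
6/k^3 < ε ⇔ k^3 > 6/ε ⇔ k > (6/ε)^{1/3}.
Take K = (6/ε)^{1/3}. Then k > K implies 6/k^3 < ε.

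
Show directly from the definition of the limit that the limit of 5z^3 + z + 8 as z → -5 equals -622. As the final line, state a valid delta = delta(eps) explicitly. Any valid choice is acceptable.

Let eps > 0 be given. We want delta > 0 such that 0 < |z + 5| < delta implies |(5z^3 + z + 8) + 622| < eps.
(5z^3 + z + 8) + 622 = 5z^3 + z + 630 = (z + 5)(5z^2 - 25z + 126).
So |(5z^3 + z + 8) + 622| = |z + 5|·|5z^2 - 25z + 126|.
Require delta ≤ 1. Then |z + 5| < 1 gives |z| < 6, and by the triangle inequality |5z^2 - 25z + 126| ≤ 5·6^2 + 25·6 + 126 = 456.
Hence |(5z^3 + z + 8) + 622| ≤ 456|z + 5| < eps provided |z + 5| < eps/456.
Take delta = min(1, eps/456). Then 0 < |z + 5| < delta gives both |z + 5| < 1 and |z + 5| < eps/456, so |(5z^3 + z + 8) + 622| < eps.

delta = min(1, eps/456)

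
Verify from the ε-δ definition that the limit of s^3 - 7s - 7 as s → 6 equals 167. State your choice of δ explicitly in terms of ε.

Fix ε > 0. We want δ > 0 such that 0 < |s − 6| < δ implies |(s^3 - 7s - 7) − 167| < ε.
(s^3 - 7s - 7) − 167 = s^3 - 7s - 174 = (s − 6)(s^2 + 6s + 29).
So |(s^3 - 7s - 7) − 167| = |s − 6|·|s^2 + 6s + 29|.
Assume first that |s − 6| < 1, so |s| < 7. Then |s^2 + 6s + 29| ≤ 7^2 + 6·7 + 29 = 120.
Hence |(s^3 - 7s - 7) − 167| ≤ 120|s − 6| < ε provided |s − 6| < ε/120.
Choosing δ = min(1, ε/120) ensures both conditions, hence |(s^3 - 7s - 7) − 167| < ε.

δ = min(1, ε/120)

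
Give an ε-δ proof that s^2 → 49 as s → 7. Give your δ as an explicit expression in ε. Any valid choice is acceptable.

δ = min(1, ε/15)

Let ε > 0 be given. We seek δ > 0 with 0 < |s − 7| < δ ⇒ |s^2 − 49| < ε.
Factor: s^2 − 49 = (s − 7)(s + 7), so |s^2 − 49| = |s − 7|·|s + 7|.
Impose δ ≤ 1 so that |s| < 8; then |s + 7| ≤ 15.
Hence |s^2 − 49| ≤ 15|s − 7|, which is < ε once |s − 7| < ε/15.
Take δ = min(1, ε/15). If 0 < |s − 7| < δ then both bounds hold and |s^2 − 49| ≤ 15|s − 7| < 15·(ε/15) = ε.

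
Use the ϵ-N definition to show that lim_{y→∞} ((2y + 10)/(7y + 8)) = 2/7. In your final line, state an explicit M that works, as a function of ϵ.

Suppose ϵ > 0. We seek M > 0 such that y > M implies |(2y + 10)/(7y + 8) − (2/7)| < ϵ.
(2y + 10)/(7y + 8) − (2/7) = (7(2y + 10) − 2(7y + 8)) / (7(7y + 8)) = 54/(7(7y + 8)).
For y > 0 we have 7y + 8 > 7y, so |(2y + 10)/(7y + 8) − (2/7)| = 54/(7(7y + 8)) < 54/(7·7y) = (54/49)/y.
Thus |(2y + 10)/(7y + 8) − (2/7)| < ϵ whenever y > (54/49)/ϵ.
Take M = (54/49)/ϵ. If y > M then |(2y + 10)/(7y + 8) − (2/7)| < (54/49)/y < ϵ.

M = (54/49)/ϵ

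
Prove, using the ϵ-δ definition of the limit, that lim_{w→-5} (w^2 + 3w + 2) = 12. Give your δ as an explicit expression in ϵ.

δ = min(1, ϵ/8)

Fix ϵ > 0. We want δ > 0 such that 0 < |w + 5| < δ implies |(w^2 + 3w + 2) − 12| < ϵ.
(w^2 + 3w + 2) − 12 = w^2 + 3w - 10 = (w + 5)(w - 2).
So |(w^2 + 3w + 2) − 12| = |w + 5|·|w - 2|.
Require δ ≤ 1. Then |w + 5| < 1 gives |w| < 6, and by the triangle inequality |w - 2| ≤ 6 + 2 = 8.
Hence |(w^2 + 3w + 2) − 12| ≤ 8|w + 5| < ϵ provided |w + 5| < ϵ/8.
Take δ = min(1, ϵ/8). Then 0 < |w + 5| < δ gives both |w + 5| < 1 and |w + 5| < ϵ/8, so |(w^2 + 3w + 2) − 12| < ϵ.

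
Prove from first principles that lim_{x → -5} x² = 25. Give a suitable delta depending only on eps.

delta = min(1, eps/11)

Let eps > 0 be given. We seek delta > 0 with 0 < |x + 5| < delta ⇒ |x² − 25| < eps.
Factor: x² − 25 = (x + 5)(x - 5), so |x² − 25| = |x + 5|·|x - 5|.
Restrict delta ≤ 1. Then |x + 5| < 1 gives |x| < 6, so by the triangle inequality |x - 5| ≤ 6 + 5 = 11.
Hence |x² − 25| ≤ 11|x + 5|, which is < eps once |x + 5| < eps/11.
Take delta = min(1, eps/11). If 0 < |x + 5| < delta then both bounds hold and |x² − 25| ≤ 11|x + 5| < 11·(eps/11) = eps.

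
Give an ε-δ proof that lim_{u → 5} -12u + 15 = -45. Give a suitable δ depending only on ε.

Fix ε > 0. We need δ > 0 so that 0 < |u − 5| < δ implies |(-12u + 15) + 45| < ε.
|(-12u + 15) + 45| = |-12u + 60| = 12|u − 5|.
So 12|u − 5| < ε exactly when |u − 5| < ε/12.
Take δ = ε/12. If 0 < |u − 5| < δ then |(-12u + 15) + 45| = 12|u − 5| < 12·(ε/12) = ε.

δ = ε/12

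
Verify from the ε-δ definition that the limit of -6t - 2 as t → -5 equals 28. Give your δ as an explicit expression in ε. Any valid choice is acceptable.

δ = ε/6

Fix ε > 0. We need δ > 0 so that 0 < |t + 5| < δ implies |(-6t - 2) − 28| < ε.
Since (-6t - 2) − 28 = -6(t + 5), we have |(-6t - 2) − 28| = 6|t + 5|.
Thus it suffices that |t + 5| < ε/6.
Take δ = ε/6. If 0 < |t + 5| < δ then |(-6t - 2) − 28| = 6|t + 5| < 6·(ε/6) = ε.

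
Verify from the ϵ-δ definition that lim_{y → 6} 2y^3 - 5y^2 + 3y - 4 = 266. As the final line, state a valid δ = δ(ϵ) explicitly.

δ = min(2, ϵ/229)

Suppose ϵ > 0. We want δ > 0 such that 0 < |y − 6| < δ implies |(2y^3 - 5y^2 + 3y - 4) − 266| < ϵ.
(2y^3 - 5y^2 + 3y - 4) − 266 = 2y^3 - 5y^2 + 3y - 270 = (y − 6)(2y^2 + 7y + 45).
So |(2y^3 - 5y^2 + 3y - 4) − 266| = |y − 6|·|2y^2 + 7y + 45|.
Require δ ≤ 2. Then |y − 6| < 2 gives |y| < 8, and by the triangle inequality |2y^2 + 7y + 45| ≤ 2·8^2 + 7·8 + 45 = 229.
Hence |(2y^3 - 5y^2 + 3y - 4) − 266| ≤ 229|y − 6| < ϵ provided |y − 6| < ϵ/229.
Take δ = min(2, ϵ/229). Then 0 < |y − 6| < δ gives both |y − 6| < 2 and |y − 6| < ϵ/229, so |(2y^3 - 5y^2 + 3y - 4) − 266| < ϵ.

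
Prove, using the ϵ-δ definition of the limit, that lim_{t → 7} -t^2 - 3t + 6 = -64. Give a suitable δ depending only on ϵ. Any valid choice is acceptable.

Let ϵ > 0. We want δ > 0 such that 0 < |t − 7| < δ implies |(-t^2 - 3t + 6) + 64| < ϵ.
(-t^2 - 3t + 6) + 64 = -t^2 - 3t + 70 = (t − 7)(-t - 10).
So |(-t^2 - 3t + 6) + 64| = |t − 7|·|-t - 10|.
Require δ ≤ 1. Then |t − 7| < 1 gives |t| < 8, and by the triangle inequality |-t - 10| ≤ 8 + 10 = 18.
Hence |(-t^2 - 3t + 6) + 64| ≤ 18|t − 7| < ϵ provided |t − 7| < ϵ/18.
Choosing δ = min(1, ϵ/18) ensures both conditions, hence |(-t^2 - 3t + 6) + 64| < ϵ.

δ = min(1, ϵ/18)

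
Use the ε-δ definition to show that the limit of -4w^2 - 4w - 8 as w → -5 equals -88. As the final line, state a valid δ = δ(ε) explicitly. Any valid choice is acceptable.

δ = min(1, ε/40)

Let ε > 0. We want δ > 0 such that 0 < |w + 5| < δ implies |(-4w^2 - 4w - 8) + 88| < ε.
(-4w^2 - 4w - 8) + 88 = -4w^2 - 4w + 80 = (w + 5)(-4w + 16).
So |(-4w^2 - 4w - 8) + 88| = |w + 5|·|-4w + 16|.
Assume first that |w + 5| < 1, so |w| < 6. Then |-4w + 16| ≤ 4·6 + 16 = 40.
Hence |(-4w^2 - 4w - 8) + 88| ≤ 40|w + 5| < ε provided |w + 5| < ε/40.
Take δ = min(1, ε/40). Then 0 < |w + 5| < δ gives both |w + 5| < 1 and |w + 5| < ε/40, so |(-4w^2 - 4w - 8) + 88| < ε.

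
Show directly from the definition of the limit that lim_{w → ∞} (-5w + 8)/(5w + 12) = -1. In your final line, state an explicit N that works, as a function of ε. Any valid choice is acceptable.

Fix ε > 0. We seek N > 0 such that w > N implies |(-5w + 8)/(5w + 12) + 1| < ε.
(-5w + 8)/(5w + 12) + 1 = (5(-5w + 8) − (-5)(5w + 12)) / (5(5w + 12)) = 100/(5(5w + 12)).
For w > 0 we have 5w + 12 > 5w, so |(-5w + 8)/(5w + 12) + 1| = 100/(5(5w + 12)) < 100/(5·5w) = 4/w.
Thus |(-5w + 8)/(5w + 12) + 1| < ε whenever w > 4/ε.
Take N = 4/ε. If w > N then |(-5w + 8)/(5w + 12) + 1| < 4/w < ε.

N = 4/ε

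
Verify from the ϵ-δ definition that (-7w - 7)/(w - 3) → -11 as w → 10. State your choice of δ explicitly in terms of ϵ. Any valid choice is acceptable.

Fix ϵ > 0. We want δ > 0 with 0 < |w − 10| < δ ⇒ |(-7w - 7)/(w - 3) + 11| < ϵ.
Combining over a common denominator, (-7w - 7)/(w - 3) + 11 = [(-7w - 7)·7 − (-77)·(w - 3)] / [7·(w - 3)] = 28(w − 10) / (7(w - 3)).
So |(-7w - 7)/(w - 3) + 11| = 28|w − 10| / (7·|w − 3|).
Restrict δ ≤ 7/2. Then |w − 10| < 7/2 gives |w − 3| = |(w − 10) + 7| ≥ 7 − 7/2 = 7/2.
Hence |(-7w - 7)/(w - 3) + 11| < 28|w − 10|/(7·(7/2)) = (8/7)|w − 10|, which is < ϵ once |w − 10| < (7/8)ϵ.
Take δ = min(7/2, (7/8)ϵ). Then 0 < |w − 10| < δ forces both bounds, so |(-7w - 7)/(w - 3) + 11| < ϵ.

δ = min(7/2, (7/8)ϵ)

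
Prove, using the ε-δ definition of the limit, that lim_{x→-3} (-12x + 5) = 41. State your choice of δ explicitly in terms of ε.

Let ε > 0. We need δ > 0 so that 0 < |x + 3| < δ implies |(-12x + 5) − 41| < ε.
|(-12x + 5) − 41| = |-12x - 36| = 12|x + 3|.
Thus it suffices that |x + 3| < ε/12.
Take δ = ε/12. If 0 < |x + 3| < δ then |(-12x + 5) − 41| = 12|x + 3| < 12·(ε/12) = ε.

δ = ε/12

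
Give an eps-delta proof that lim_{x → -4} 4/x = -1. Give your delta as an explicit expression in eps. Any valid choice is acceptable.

delta = min(2, 2eps)

Let eps > 0 be given. We seek delta > 0 such that 0 < |x + 4| < delta implies |4/x + 1| < eps.
|4/x + 1| = 4·|-4 − x|/(4·|x|) = 4|x + 4|/(4|x|).
Require delta ≤ 2 so that |x| > 4 − 2 = 2, hence 4|x| > 8.
Then |4/x + 1| < 4|x + 4|/8, which is < eps when |x + 4| < 2eps.
Take delta = min(2, 2eps). Then 0 < |x + 4| < delta gives both |x + 4| < 2 and |x + 4| < 2eps, so |4/x + 1| < eps.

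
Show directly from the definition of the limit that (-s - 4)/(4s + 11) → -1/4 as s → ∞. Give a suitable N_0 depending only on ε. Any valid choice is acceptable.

N_0 = (5/16)/ε

Let ε > 0 be given. We seek N_0 > 0 such that s > N_0 implies |(-s - 4)/(4s + 11) + 1/4| < ε.
(-s - 4)/(4s + 11) + 1/4 = (4(-s - 4) − (-1)(4s + 11)) / (4(4s + 11)) = -5/(4(4s + 11)).
For s > 0 we have 4s + 11 > 4s, so |(-s - 4)/(4s + 11) + 1/4| = 5/(4(4s + 11)) < 5/(4·4s) = (5/16)/s.
Thus |(-s - 4)/(4s + 11) + 1/4| < ε whenever s > (5/16)/ε.
Take N_0 = (5/16)/ε. If s > N_0 then |(-s - 4)/(4s + 11) + 1/4| < (5/16)/s < ε.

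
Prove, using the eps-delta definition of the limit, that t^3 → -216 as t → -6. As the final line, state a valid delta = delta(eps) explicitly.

delta = min(1, eps/127)

Let eps > 0. We seek delta > 0 with 0 < |t + 6| < delta ⇒ |t^3 + 216| < eps.
Factor: t^3 + 216 = (t + 6)(t^2 - 6t + 36), so |t^3 + 216| = |t + 6|·|t^2 - 6t + 36|.
Impose delta ≤ 1 so that |t| < 7; then |t^2 - 6t + 36| ≤ 127.
Hence |t^3 + 216| ≤ 127|t + 6|, which is < eps once |t + 6| < eps/127.
Take delta = min(1, eps/127). If 0 < |t + 6| < delta then both bounds hold and |t^3 + 216| ≤ 127|t + 6| < 127·(eps/127) = eps.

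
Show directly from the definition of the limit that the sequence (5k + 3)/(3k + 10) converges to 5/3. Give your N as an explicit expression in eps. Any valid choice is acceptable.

N = (41/9)/eps

Fix eps > 0. For k ≥ 1, |(5k + 3)/(3k + 10) − (5/3)| = |-41|/(3(3k + 10)) = 41/(3(3k + 10)).
Since 3k + 10 ≥ 3k for k ≥ 1, this is ≤ 41/(3·3k) = (41/9)/k.
So |(5k + 3)/(3k + 10) − (5/3)| < eps whenever k > (41/9)/eps.
Take N = (41/9)/eps. If k > N then |(5k + 3)/(3k + 10) − (5/3)| ≤ (41/9)/k < eps.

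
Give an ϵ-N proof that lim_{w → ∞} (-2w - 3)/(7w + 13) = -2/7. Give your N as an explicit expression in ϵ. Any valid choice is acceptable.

N = (5/49)/ϵ

Let ϵ > 0. We seek N > 0 such that w > N implies |(-2w - 3)/(7w + 13) + 2/7| < ϵ.
(-2w - 3)/(7w + 13) + 2/7 = (7(-2w - 3) − (-2)(7w + 13)) / (7(7w + 13)) = 5/(7(7w + 13)).
For w > 0 we have 7w + 13 > 7w, so |(-2w - 3)/(7w + 13) + 2/7| = 5/(7(7w + 13)) < 5/(7·7w) = (5/49)/w.
Thus |(-2w - 3)/(7w + 13) + 2/7| < ϵ whenever w > (5/49)/ϵ.
Take N = (5/49)/ϵ. If w > N then |(-2w - 3)/(7w + 13) + 2/7| < (5/49)/w < ϵ.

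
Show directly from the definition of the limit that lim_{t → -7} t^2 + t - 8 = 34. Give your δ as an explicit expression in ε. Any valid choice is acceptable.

δ = min(2, ε/15)

Fix ε > 0. We want δ > 0 such that 0 < |t + 7| < δ implies |(t^2 + t - 8) − 34| < ε.
(t^2 + t - 8) − 34 = t^2 + t - 42 = (t + 7)(t - 6).
So |(t^2 + t - 8) − 34| = |t + 7|·|t - 6|.
Require δ ≤ 2. Then |t + 7| < 2 gives |t| < 9, and by the triangle inequality |t - 6| ≤ 9 + 6 = 15.
Hence |(t^2 + t - 8) − 34| ≤ 15|t + 7| < ε provided |t + 7| < ε/15.
Take δ = min(2, ε/15). Then 0 < |t + 7| < δ gives both |t + 7| < 2 and |t + 7| < ε/15, so |(t^2 + t - 8) − 34| < ε.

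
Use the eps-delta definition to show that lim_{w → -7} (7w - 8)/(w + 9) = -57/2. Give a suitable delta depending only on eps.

delta = min(1, (2/71)eps)

Let eps > 0 be given. We want delta > 0 with 0 < |w + 7| < delta ⇒ |(7w - 8)/(w + 9) + 57/2| < eps.
Combining over a common denominator, (7w - 8)/(w + 9) + 57/2 = [(7w - 8)·2 − (-57)·(w + 9)] / [2·(w + 9)] = 71(w + 7) / (2(w + 9)).
So |(7w - 8)/(w + 9) + 57/2| = 71|w + 7| / (2·|w + 9|).
Require delta ≤ 1, so |w + 9| ≥ |2| − |w + 7| > 2 − 1 = 1.
Hence |(7w - 8)/(w + 9) + 57/2| < 71|w + 7|/(2·1) = (71/2)|w + 7|, which is < eps once |w + 7| < (2/71)eps.
Take delta = min(1, (2/71)eps). Then 0 < |w + 7| < delta forces both bounds, so |(7w - 8)/(w + 9) + 57/2| < eps.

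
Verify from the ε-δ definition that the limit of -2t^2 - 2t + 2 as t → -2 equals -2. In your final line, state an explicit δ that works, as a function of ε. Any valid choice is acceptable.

Let ε > 0 be given. We want δ > 0 such that 0 < |t + 2| < δ implies |(-2t^2 - 2t + 2) + 2| < ε.
(-2t^2 - 2t + 2) + 2 = -2t^2 - 2t + 4 = (t + 2)(-2t + 2).
So |(-2t^2 - 2t + 2) + 2| = |t + 2|·|-2t + 2|.
Require δ ≤ 1. Then |t + 2| < 1 gives |t| < 3, and by the triangle inequality |-2t + 2| ≤ 2·3 + 2 = 8.
Hence |(-2t^2 - 2t + 2) + 2| ≤ 8|t + 2| < ε provided |t + 2| < ε/8.
Take δ = min(1, ε/8). Then 0 < |t + 2| < δ gives both |t + 2| < 1 and |t + 2| < ε/8, so |(-2t^2 - 2t + 2) + 2| < ε.

δ = min(1, ε/8)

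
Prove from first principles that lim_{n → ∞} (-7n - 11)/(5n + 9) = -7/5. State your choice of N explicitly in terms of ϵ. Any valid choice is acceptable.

N = (8/25)/ϵ

Suppose ϵ > 0. For n ≥ 1, |(-7n - 11)/(5n + 9) + 7/5| = |8|/(5(5n + 9)) = 8/(5(5n + 9)).
Since 5n + 9 ≥ 5n for n ≥ 1, this is ≤ 8/(5·5n) = (8/25)/n.
So |(-7n - 11)/(5n + 9) + 7/5| < ϵ whenever n > (8/25)/ϵ.
Take N = (8/25)/ϵ. If n > N then |(-7n - 11)/(5n + 9) + 7/5| ≤ (8/25)/n < ϵ.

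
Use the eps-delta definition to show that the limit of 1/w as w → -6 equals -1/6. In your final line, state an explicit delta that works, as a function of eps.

delta = min(3, 18eps)

Let eps > 0. We seek delta > 0 such that 0 < |w + 6| < delta implies |1/w + 1/6| < eps.
|1/w + 1/6| = |-6 − w|/(6·|w|) = |w + 6|/(6|w|).
Restrict delta ≤ 3. Then |w + 6| < 3 gives |w| > 3, so 6|w| > 18.
Then |1/w + 1/6| < |w + 6|/18, which is < eps when |w + 6| < 18eps.
Take delta = min(3, 18eps). Then 0 < |w + 6| < delta gives both |w + 6| < 3 and |w + 6| < 18eps, so |1/w + 1/6| < eps.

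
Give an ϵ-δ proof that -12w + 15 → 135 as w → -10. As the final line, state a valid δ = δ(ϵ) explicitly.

Let ϵ > 0. We need δ > 0 so that 0 < |w + 10| < δ implies |(-12w + 15) − 135| < ϵ.
|(-12w + 15) − 135| = |-12w - 120| = 12|w + 10|.
Thus it suffices that |w + 10| < ϵ/12.
Choosing δ = ϵ/12 gives |(-12w + 15) − 135| = 12|w + 10| < ϵ whenever |w + 10| < δ.

δ = ϵ/12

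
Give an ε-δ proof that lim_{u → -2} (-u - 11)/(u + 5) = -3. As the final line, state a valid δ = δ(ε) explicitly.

Suppose ε > 0. We want δ > 0 with 0 < |u + 2| < δ ⇒ |(-u - 11)/(u + 5) + 3| < ε.
Combining over a common denominator, (-u - 11)/(u + 5) + 3 = [(-u - 11)·3 − (-9)·(u + 5)] / [3·(u + 5)] = 6(u + 2) / (3(u + 5)).
So |(-u - 11)/(u + 5) + 3| = 6|u + 2| / (3·|u + 5|).
Require δ ≤ 3/2, so |u + 5| ≥ |3| − |u + 2| > 3 − 3/2 = 3/2.
Hence |(-u - 11)/(u + 5) + 3| < 6|u + 2|/(3·(3/2)) = (4/3)|u + 2|, which is < ε once |u + 2| < (3/4)ε.
Take δ = min(3/2, (3/4)ε). Then 0 < |u + 2| < δ forces both bounds, so |(-u - 11)/(u + 5) + 3| < ε.

δ = min(3/2, (3/4)ε)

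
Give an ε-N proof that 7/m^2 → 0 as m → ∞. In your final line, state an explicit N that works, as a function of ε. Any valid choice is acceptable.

N = (7/ε)^{1/2}

Let ε > 0. For m ≥ 1, |7/m^2 − 0| = 7/m^2.
7/m^2 < ε ⇔ m^2 > 7/ε ⇔ m > (7/ε)^{1/2}.
Take N = (7/ε)^{1/2}. Then m > N implies 7/m^2 < ε.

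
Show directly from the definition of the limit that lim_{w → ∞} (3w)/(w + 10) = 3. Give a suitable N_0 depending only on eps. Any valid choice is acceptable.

Let eps > 0. We seek N_0 > 0 such that w > N_0 implies |(3w)/(w + 10) − 3| < eps.
(3w)/(w + 10) − 3 = ((3w) − 3(w + 10)) / ((w + 10)) = -30/((w + 10)).
For w > 0 we have w + 10 > w, so |(3w)/(w + 10) − 3| = 30/((w + 10)) < 30/(w) = 30/w.
Thus |(3w)/(w + 10) − 3| < eps whenever w > 30/eps.
Take N_0 = 30/eps. If w > N_0 then |(3w)/(w + 10) − 3| < 30/w < eps.

N_0 = 30/eps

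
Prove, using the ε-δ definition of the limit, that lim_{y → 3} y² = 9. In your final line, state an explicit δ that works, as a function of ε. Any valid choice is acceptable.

Let ε > 0 be given. We seek δ > 0 with 0 < |y − 3| < δ ⇒ |y² − 9| < ε.
Factor: y² − 9 = (y − 3)(y + 3), so |y² − 9| = |y − 3|·|y + 3|.
Restrict δ ≤ 1. Then |y − 3| < 1 gives |y| < 4, so by the triangle inequality |y + 3| ≤ 4 + 3 = 7.
Hence |y² − 9| ≤ 7|y − 3|, which is < ε once |y − 3| < ε/7.
Take δ = min(1, ε/7). If 0 < |y − 3| < δ then both bounds hold and |y² − 9| ≤ 7|y − 3| < 7·(ε/7) = ε.

δ = min(1, ε/7)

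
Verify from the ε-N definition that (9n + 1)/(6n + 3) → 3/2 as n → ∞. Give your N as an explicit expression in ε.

N = (7/12)/ε

Fix ε > 0. For n ≥ 1, |(9n + 1)/(6n + 3) − (3/2)| = |-21|/(6(6n + 3)) = 21/(6(6n + 3)).
Since 6n + 3 ≥ 6n for n ≥ 1, this is ≤ 21/(6·6n) = (7/12)/n.
So |(9n + 1)/(6n + 3) − (3/2)| < ε whenever n > (7/12)/ε.
Take N = (7/12)/ε. If n > N then |(9n + 1)/(6n + 3) − (3/2)| ≤ (7/12)/n < ε.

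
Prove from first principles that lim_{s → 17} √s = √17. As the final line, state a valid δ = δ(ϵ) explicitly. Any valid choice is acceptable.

Suppose ϵ > 0. We want δ > 0 such that 0 < |s − 17| < δ implies |√s − √17| < ϵ.
Rationalise: √s − √17 = (s − 17)/(√s + √17), so |√s − √17| = |s − 17|/(√s + √17).
Restrict δ ≤ 17 so that |s − 17| < 17 forces s > 0, and then √s + √17 > √17.
Hence |√s − √17| < |s − 17|/√17, which is < ϵ once |s − 17| < √17·ϵ.
Take δ = min(17, √17·ϵ). If 0 < |s − 17| < δ then s > 0 and |√s − √17| < |s − 17|/√17 < ϵ.

δ = min(17, √17·ϵ)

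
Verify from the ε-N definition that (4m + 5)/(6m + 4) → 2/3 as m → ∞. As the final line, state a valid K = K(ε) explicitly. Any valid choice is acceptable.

K = (7/18)/ε

Suppose ε > 0. For m ≥ 1, |(4m + 5)/(6m + 4) − (2/3)| = |14|/(6(6m + 4)) = 14/(6(6m + 4)).
Since 6m + 4 ≥ 6m for m ≥ 1, this is ≤ 14/(6·6m) = (7/18)/m.
So |(4m + 5)/(6m + 4) − (2/3)| < ε whenever m > (7/18)/ε.
Take K = (7/18)/ε. If m > K then |(4m + 5)/(6m + 4) − (2/3)| ≤ (7/18)/m < ε.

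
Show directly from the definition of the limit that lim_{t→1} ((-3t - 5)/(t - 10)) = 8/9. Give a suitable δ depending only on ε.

Let ε > 0. We want δ > 0 with 0 < |t − 1| < δ ⇒ |(-3t - 5)/(t - 10) − (8/9)| < ε.
Combining over a common denominator, (-3t - 5)/(t - 10) − (8/9) = [(-3t - 5)·(-9) − (-8)·(t - 10)] / [(-9)·(t - 10)] = 35(t − 1) / ((-9)(t - 10)).
So |(-3t - 5)/(t - 10) − (8/9)| = 35|t − 1| / (9·|t − 10|).
Restrict δ ≤ 9/2. Then |t − 1| < 9/2 gives |t − 10| = |(t − 1) + (-9)| ≥ 9 − 9/2 = 9/2.
Hence |(-3t - 5)/(t - 10) − (8/9)| < 35|t − 1|/(9·(9/2)) = (70/81)|t − 1|, which is < ε once |t − 1| < (81/70)ε.
Take δ = min(9/2, (81/70)ε). Then 0 < |t − 1| < δ forces both bounds, so |(-3t - 5)/(t - 10) − (8/9)| < ε.

δ = min(9/2, (81/70)ε)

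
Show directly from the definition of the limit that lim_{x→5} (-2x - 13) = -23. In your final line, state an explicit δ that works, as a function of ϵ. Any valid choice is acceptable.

δ = ϵ/2

Let ϵ > 0 be given. We need δ > 0 so that 0 < |x − 5| < δ implies |(-2x - 13) + 23| < ϵ.
Since (-2x - 13) + 23 = -2(x − 5), we have |(-2x - 13) + 23| = 2|x − 5|.
Thus it suffices that |x − 5| < ϵ/2.
Choosing δ = ϵ/2 gives |(-2x - 13) + 23| = 2|x − 5| < ϵ whenever |x − 5| < δ.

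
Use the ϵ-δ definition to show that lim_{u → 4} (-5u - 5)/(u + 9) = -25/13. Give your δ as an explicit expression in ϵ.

Suppose ϵ > 0. We want δ > 0 with 0 < |u − 4| < δ ⇒ |(-5u - 5)/(u + 9) + 25/13| < ϵ.
Combining over a common denominator, (-5u - 5)/(u + 9) + 25/13 = [(-5u - 5)·13 − (-25)·(u + 9)] / [13·(u + 9)] = -40(u − 4) / (13(u + 9)).
So |(-5u - 5)/(u + 9) + 25/13| = 40|u − 4| / (13·|u + 9|).
Restrict δ ≤ 13/2. Then |u − 4| < 13/2 gives |u + 9| = |(u − 4) + 13| ≥ 13 − 13/2 = 13/2.
Hence |(-5u - 5)/(u + 9) + 25/13| < 40|u − 4|/(13·(13/2)) = (80/169)|u − 4|, which is < ϵ once |u − 4| < (169/80)ϵ.
Take δ = min(13/2, (169/80)ϵ). Then 0 < |u − 4| < δ forces both bounds, so |(-5u - 5)/(u + 9) + 25/13| < ϵ.

δ = min(13/2, (169/80)ϵ)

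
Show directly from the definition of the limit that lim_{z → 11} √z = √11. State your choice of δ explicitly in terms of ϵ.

Fix ϵ > 0. We want δ > 0 such that 0 < |z − 11| < δ implies |√z − √11| < ϵ.
Multiplying by the conjugate, |√z − √11| = |z − 11|/(√z + √11).
Restrict δ ≤ 11 so that |z − 11| < 11 forces z > 0, and then √z + √11 > √11.
Hence |√z − √11| < |z − 11|/√11, which is < ϵ once |z − 11| < √11·ϵ.
Take δ = min(11, √11·ϵ). If 0 < |z − 11| < δ then z > 0 and |√z − √11| < |z − 11|/√11 < ϵ.

δ = min(11, √11·ϵ)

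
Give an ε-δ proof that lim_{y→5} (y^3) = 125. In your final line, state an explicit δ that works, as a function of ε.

δ = min(1, ε/91)

Suppose ε > 0. We seek δ > 0 with 0 < |y − 5| < δ ⇒ |y^3 − 125| < ε.
Factor: y^3 − 125 = (y − 5)(y^2 + 5y + 25), so |y^3 − 125| = |y − 5|·|y^2 + 5y + 25|.
Impose δ ≤ 1 so that |y| < 6; then |y^2 + 5y + 25| ≤ 91.
Hence |y^3 − 125| ≤ 91|y − 5|, which is < ε once |y − 5| < ε/91.
Take δ = min(1, ε/91). If 0 < |y − 5| < δ then both bounds hold and |y^3 − 125| ≤ 91|y − 5| < 91·(ε/91) = ε.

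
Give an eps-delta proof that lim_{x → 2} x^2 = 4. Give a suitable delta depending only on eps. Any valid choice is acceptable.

delta = min(1, eps/5)

Let eps > 0 be given. We seek delta > 0 with 0 < |x − 2| < delta ⇒ |x^2 − 4| < eps.
Factor: x^2 − 4 = (x − 2)(x + 2), so |x^2 − 4| = |x − 2|·|x + 2|.
Impose delta ≤ 1 so that |x| < 3; then |x + 2| ≤ 5.
Hence |x^2 − 4| ≤ 5|x − 2|, which is < eps once |x − 2| < eps/5.
Take delta = min(1, eps/5). If 0 < |x − 2| < delta then both bounds hold and |x^2 − 4| ≤ 5|x − 2| < 5·(eps/5) = eps.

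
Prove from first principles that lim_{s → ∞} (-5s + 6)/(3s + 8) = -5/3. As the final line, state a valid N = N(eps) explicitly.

N = (58/9)/eps

Let eps > 0 be given. We seek N > 0 such that s > N implies |(-5s + 6)/(3s + 8) + 5/3| < eps.
(-5s + 6)/(3s + 8) + 5/3 = (3(-5s + 6) − (-5)(3s + 8)) / (3(3s + 8)) = 58/(3(3s + 8)).
For s > 0 we have 3s + 8 > 3s, so |(-5s + 6)/(3s + 8) + 5/3| = 58/(3(3s + 8)) < 58/(3·3s) = (58/9)/s.
Thus |(-5s + 6)/(3s + 8) + 5/3| < eps whenever s > (58/9)/eps.
Take N = (58/9)/eps. If s > N then |(-5s + 6)/(3s + 8) + 5/3| < (58/9)/s < eps.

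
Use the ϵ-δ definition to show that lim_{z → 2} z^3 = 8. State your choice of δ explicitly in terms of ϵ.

Fix ϵ > 0. We seek δ > 0 with 0 < |z − 2| < δ ⇒ |z^3 − 8| < ϵ.
Factor: z^3 − 8 = (z − 2)(z^2 + 2z + 4), so |z^3 − 8| = |z − 2|·|z^2 + 2z + 4|.
Impose δ ≤ 1 so that |z| < 3; then |z^2 + 2z + 4| ≤ 19.
Hence |z^3 − 8| ≤ 19|z − 2|, which is < ϵ once |z − 2| < ϵ/19.
Take δ = min(1, ϵ/19). If 0 < |z − 2| < δ then both bounds hold and |z^3 − 8| ≤ 19|z − 2| < 19·(ϵ/19) = ϵ.

δ = min(1, ϵ/19)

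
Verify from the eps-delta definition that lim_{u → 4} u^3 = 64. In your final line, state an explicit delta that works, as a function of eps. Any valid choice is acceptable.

delta = min(1, eps/61)

Let eps > 0 be given. We seek delta > 0 with 0 < |u − 4| < delta ⇒ |u^3 − 64| < eps.
Factor: u^3 − 64 = (u − 4)(u^2 + 4u + 16), so |u^3 − 64| = |u − 4|·|u^2 + 4u + 16|.
Impose delta ≤ 1 so that |u| < 5; then |u^2 + 4u + 16| ≤ 61.
Hence |u^3 − 64| ≤ 61|u − 4|, which is < eps once |u − 4| < eps/61.
Take delta = min(1, eps/61). If 0 < |u − 4| < delta then both bounds hold and |u^3 − 64| ≤ 61|u − 4| < 61·(eps/61) = eps.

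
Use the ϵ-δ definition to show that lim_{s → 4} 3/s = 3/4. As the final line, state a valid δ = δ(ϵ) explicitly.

Let ϵ > 0. We seek δ > 0 such that 0 < |s − 4| < δ implies |3/s − (3/4)| < ϵ.
|3/s − (3/4)| = 3·|4 − s|/(4·|s|) = 3|s − 4|/(4|s|).
Restrict δ ≤ 2. Then |s − 4| < 2 gives |s| > 2, so 4|s| > 8.
Then |3/s − (3/4)| < 3|s − 4|/8, which is < ϵ when |s − 4| < (8/3)ϵ.
Take δ = min(2, (8/3)ϵ). Then 0 < |s − 4| < δ gives both |s − 4| < 2 and |s − 4| < (8/3)ϵ, so |3/s − (3/4)| < ϵ.

δ = min(2, (8/3)ϵ)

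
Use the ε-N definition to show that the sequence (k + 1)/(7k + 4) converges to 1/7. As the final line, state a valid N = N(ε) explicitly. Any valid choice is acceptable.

Fix ε > 0. For k ≥ 1, |(k + 1)/(7k + 4) − (1/7)| = |3|/(7(7k + 4)) = 3/(7(7k + 4)).
Since 7k + 4 ≥ 7k for k ≥ 1, this is ≤ 3/(7·7k) = (3/49)/k.
So |(k + 1)/(7k + 4) − (1/7)| < ε whenever k > (3/49)/ε.
Take N = (3/49)/ε. If k > N then |(k + 1)/(7k + 4) − (1/7)| ≤ (3/49)/k < ε.

N = (3/49)/ε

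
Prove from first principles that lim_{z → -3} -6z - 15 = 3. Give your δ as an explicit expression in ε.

δ = ε/6

Let ε > 0 be given. We need δ > 0 so that 0 < |z + 3| < δ implies |(-6z - 15) − 3| < ε.
Since (-6z - 15) − 3 = -6(z + 3), we have |(-6z - 15) − 3| = 6|z + 3|.
So 6|z + 3| < ε exactly when |z + 3| < ε/6.
Take δ = ε/6. If 0 < |z + 3| < δ then |(-6z - 15) − 3| = 6|z + 3| < 6·(ε/6) = ε.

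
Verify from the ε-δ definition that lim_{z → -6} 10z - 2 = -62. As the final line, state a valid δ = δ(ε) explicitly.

δ = ε/10

Let ε > 0. We need δ > 0 so that 0 < |z + 6| < δ implies |(10z - 2) + 62| < ε.
|(10z - 2) + 62| = |10z + 60| = 10|z + 6|.
So 10|z + 6| < ε exactly when |z + 6| < ε/10.
Choosing δ = ε/10 gives |(10z - 2) + 62| = 10|z + 6| < ε whenever |z + 6| < δ.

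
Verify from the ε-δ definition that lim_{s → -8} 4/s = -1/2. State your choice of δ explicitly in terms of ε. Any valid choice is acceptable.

Suppose ε > 0. We seek δ > 0 such that 0 < |s + 8| < δ implies |4/s + 1/2| < ε.
|4/s + 1/2| = 4·|-8 − s|/(8·|s|) = 4|s + 8|/(8|s|).
Require δ ≤ 4 so that |s| > 8 − 4 = 4, hence 8|s| > 32.
Then |4/s + 1/2| < 4|s + 8|/32, which is < ε when |s + 8| < 8ε.
Take δ = min(4, 8ε). Then 0 < |s + 8| < δ gives both |s + 8| < 4 and |s + 8| < 8ε, so |4/s + 1/2| < ε.

δ = min(4, 8ε)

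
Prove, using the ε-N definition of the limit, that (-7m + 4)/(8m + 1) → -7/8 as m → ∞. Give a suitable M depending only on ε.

M = (39/64)/ε

Let ε > 0 be given. For m ≥ 1, |(-7m + 4)/(8m + 1) + 7/8| = |39|/(8(8m + 1)) = 39/(8(8m + 1)).
Since 8m + 1 ≥ 8m for m ≥ 1, this is ≤ 39/(8·8m) = (39/64)/m.
So |(-7m + 4)/(8m + 1) + 7/8| < ε whenever m > (39/64)/ε.
Take M = (39/64)/ε. If m > M then |(-7m + 4)/(8m + 1) + 7/8| ≤ (39/64)/m < ε.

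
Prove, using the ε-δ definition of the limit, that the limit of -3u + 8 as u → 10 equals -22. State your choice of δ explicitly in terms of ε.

Let ε > 0. We need δ > 0 so that 0 < |u − 10| < δ implies |(-3u + 8) + 22| < ε.
Since (-3u + 8) + 22 = -3(u − 10), we have |(-3u + 8) + 22| = 3|u − 10|.
Thus it suffices that |u − 10| < ε/3.
Choosing δ = ε/3 gives |(-3u + 8) + 22| = 3|u − 10| < ε whenever |u − 10| < δ.

δ = ε/3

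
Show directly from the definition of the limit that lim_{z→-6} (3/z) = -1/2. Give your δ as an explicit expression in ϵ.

Suppose ϵ > 0. We seek δ > 0 such that 0 < |z + 6| < δ implies |3/z + 1/2| < ϵ.
|3/z + 1/2| = 3·|-6 − z|/(6·|z|) = 3|z + 6|/(6|z|).
Require δ ≤ 3 so that |z| > 6 − 3 = 3, hence 6|z| > 18.
Then |3/z + 1/2| < 3|z + 6|/18, which is < ϵ when |z + 6| < 6ϵ.
Take δ = min(3, 6ϵ). Then 0 < |z + 6| < δ gives both |z + 6| < 3 and |z + 6| < 6ϵ, so |3/z + 1/2| < ϵ.

δ = min(3, 6ϵ)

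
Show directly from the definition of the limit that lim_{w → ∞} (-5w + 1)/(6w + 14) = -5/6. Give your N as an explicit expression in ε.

N = (19/9)/ε

Let ε > 0. We seek N > 0 such that w > N implies |(-5w + 1)/(6w + 14) + 5/6| < ε.
(-5w + 1)/(6w + 14) + 5/6 = (6(-5w + 1) − (-5)(6w + 14)) / (6(6w + 14)) = 76/(6(6w + 14)).
For w > 0 we have 6w + 14 > 6w, so |(-5w + 1)/(6w + 14) + 5/6| = 76/(6(6w + 14)) < 76/(6·6w) = (19/9)/w.
Thus |(-5w + 1)/(6w + 14) + 5/6| < ε whenever w > (19/9)/ε.
Take N = (19/9)/ε. If w > N then |(-5w + 1)/(6w + 14) + 5/6| < (19/9)/w < ε.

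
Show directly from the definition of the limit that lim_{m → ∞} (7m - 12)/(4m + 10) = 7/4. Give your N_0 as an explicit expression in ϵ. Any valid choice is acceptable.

Let ϵ > 0 be given. For m ≥ 1, |(7m - 12)/(4m + 10) − (7/4)| = |-118|/(4(4m + 10)) = 118/(4(4m + 10)).
Since 4m + 10 ≥ 4m for m ≥ 1, this is ≤ 118/(4·4m) = (59/8)/m.
So |(7m - 12)/(4m + 10) − (7/4)| < ϵ whenever m > (59/8)/ϵ.
Take N_0 = (59/8)/ϵ. If m > N_0 then |(7m - 12)/(4m + 10) − (7/4)| ≤ (59/8)/m < ϵ.

N_0 = (59/8)/ϵ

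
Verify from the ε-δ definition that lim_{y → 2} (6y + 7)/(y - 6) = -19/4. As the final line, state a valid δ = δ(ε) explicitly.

Let ε > 0 be given. We want δ > 0 with 0 < |y − 2| < δ ⇒ |(6y + 7)/(y - 6) + 19/4| < ε.
Combining over a common denominator, (6y + 7)/(y - 6) + 19/4 = [(6y + 7)·(-4) − 19·(y - 6)] / [(-4)·(y - 6)] = -43(y − 2) / ((-4)(y - 6)).
So |(6y + 7)/(y - 6) + 19/4| = 43|y − 2| / (4·|y − 6|).
Restrict δ ≤ 2. Then |y − 2| < 2 gives |y − 6| = |(y − 2) + (-4)| ≥ 4 − 2 = 2.
Hence |(6y + 7)/(y - 6) + 19/4| < 43|y − 2|/(4·2) = (43/8)|y − 2|, which is < ε once |y − 2| < (8/43)ε.
Take δ = min(2, (8/43)ε). Then 0 < |y − 2| < δ forces both bounds, so |(6y + 7)/(y - 6) + 19/4| < ε.

δ = min(2, (8/43)ε)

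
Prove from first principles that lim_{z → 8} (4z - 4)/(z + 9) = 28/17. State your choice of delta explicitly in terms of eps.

Fix eps > 0. We want delta > 0 with 0 < |z − 8| < delta ⇒ |(4z - 4)/(z + 9) − (28/17)| < eps.
Combining over a common denominator, (4z - 4)/(z + 9) − (28/17) = [(4z - 4)·17 − 28·(z + 9)] / [17·(z + 9)] = 40(z − 8) / (17(z + 9)).
So |(4z - 4)/(z + 9) − (28/17)| = 40|z − 8| / (17·|z + 9|).
Restrict delta ≤ 17/2. Then |z − 8| < 17/2 gives |z + 9| = |(z − 8) + 17| ≥ 17 − 17/2 = 17/2.
Hence |(4z - 4)/(z + 9) − (28/17)| < 40|z − 8|/(17·(17/2)) = (80/289)|z − 8|, which is < eps once |z − 8| < (289/80)eps.
Take delta = min(17/2, (289/80)eps). Then 0 < |z − 8| < delta forces both bounds, so |(4z - 4)/(z + 9) − (28/17)| < eps.

delta = min(17/2, (289/80)eps)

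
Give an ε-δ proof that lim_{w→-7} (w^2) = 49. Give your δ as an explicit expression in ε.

δ = min(2, ε/16)

Let ε > 0. We seek δ > 0 with 0 < |w + 7| < δ ⇒ |w^2 − 49| < ε.
Factor: w^2 − 49 = (w + 7)(w - 7), so |w^2 − 49| = |w + 7|·|w - 7|.
Impose δ ≤ 2 so that |w| < 9; then |w - 7| ≤ 16.
Hence |w^2 − 49| ≤ 16|w + 7|, which is < ε once |w + 7| < ε/16.
Take δ = min(2, ε/16). If 0 < |w + 7| < δ then both bounds hold and |w^2 − 49| ≤ 16|w + 7| < 16·(ε/16) = ε.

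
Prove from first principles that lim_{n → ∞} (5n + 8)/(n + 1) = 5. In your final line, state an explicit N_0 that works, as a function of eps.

N_0 = 3/eps

Fix eps > 0. For n ≥ 1, |(5n + 8)/(n + 1) − 5| = |3|/((n + 1)) = 3/((n + 1)).
Since n + 1 ≥ n for n ≥ 1, this is ≤ 3/(n) = 3/n.
So |(5n + 8)/(n + 1) − 5| < eps whenever n > 3/eps.
Take N_0 = 3/eps. If n > N_0 then |(5n + 8)/(n + 1) − 5| ≤ 3/n < eps.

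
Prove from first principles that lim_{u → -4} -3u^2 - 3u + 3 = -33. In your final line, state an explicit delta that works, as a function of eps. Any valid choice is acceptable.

delta = min(1, eps/24)

Let eps > 0 be given. We want delta > 0 such that 0 < |u + 4| < delta implies |(-3u^2 - 3u + 3) + 33| < eps.
(-3u^2 - 3u + 3) + 33 = -3u^2 - 3u + 36 = (u + 4)(-3u + 9).
So |(-3u^2 - 3u + 3) + 33| = |u + 4|·|-3u + 9|.
Require delta ≤ 1. Then |u + 4| < 1 gives |u| < 5, and by the triangle inequality |-3u + 9| ≤ 3·5 + 9 = 24.
Hence |(-3u^2 - 3u + 3) + 33| ≤ 24|u + 4| < eps provided |u + 4| < eps/24.
Choosing delta = min(1, eps/24) ensures both conditions, hence |(-3u^2 - 3u + 3) + 33| < eps.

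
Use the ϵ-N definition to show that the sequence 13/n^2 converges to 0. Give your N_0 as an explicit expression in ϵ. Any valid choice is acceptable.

Fix ϵ > 0. For n ≥ 1, |13/n^2 − 0| = 13/n^2.
13/n^2 < ϵ ⇔ n^2 > 13/ϵ ⇔ n > (13/ϵ)^{1/2}.
Take N_0 = (13/ϵ)^{1/2}. Then n > N_0 implies 13/n^2 < ϵ.

N_0 = (13/ϵ)^{1/2}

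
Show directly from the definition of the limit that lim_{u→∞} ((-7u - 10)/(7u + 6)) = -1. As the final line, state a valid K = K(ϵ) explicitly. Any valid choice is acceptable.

K = (4/7)/ϵ

Suppose ϵ > 0. We seek K > 0 such that u > K implies |(-7u - 10)/(7u + 6) + 1| < ϵ.
(-7u - 10)/(7u + 6) + 1 = (7(-7u - 10) − (-7)(7u + 6)) / (7(7u + 6)) = -28/(7(7u + 6)).
For u > 0 we have 7u + 6 > 7u, so |(-7u - 10)/(7u + 6) + 1| = 28/(7(7u + 6)) < 28/(7·7u) = (4/7)/u.
Thus |(-7u - 10)/(7u + 6) + 1| < ϵ whenever u > (4/7)/ϵ.
Take K = (4/7)/ϵ. If u > K then |(-7u - 10)/(7u + 6) + 1| < (4/7)/u < ϵ.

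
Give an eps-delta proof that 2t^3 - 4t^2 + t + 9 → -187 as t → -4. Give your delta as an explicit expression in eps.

delta = min(2, eps/193)

Let eps > 0. We want delta > 0 such that 0 < |t + 4| < delta implies |(2t^3 - 4t^2 + t + 9) + 187| < eps.
(2t^3 - 4t^2 + t + 9) + 187 = 2t^3 - 4t^2 + t + 196 = (t + 4)(2t^2 - 12t + 49).
So |(2t^3 - 4t^2 + t + 9) + 187| = |t + 4|·|2t^2 - 12t + 49|.
Require delta ≤ 2. Then |t + 4| < 2 gives |t| < 6, and by the triangle inequality |2t^2 - 12t + 49| ≤ 2·6^2 + 12·6 + 49 = 193.
Hence |(2t^3 - 4t^2 + t + 9) + 187| ≤ 193|t + 4| < eps provided |t + 4| < eps/193.
Choosing delta = min(2, eps/193) ensures both conditions, hence |(2t^3 - 4t^2 + t + 9) + 187| < eps.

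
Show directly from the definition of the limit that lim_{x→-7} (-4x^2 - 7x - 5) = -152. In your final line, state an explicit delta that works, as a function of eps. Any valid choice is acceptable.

Let eps > 0. We want delta > 0 such that 0 < |x + 7| < delta implies |(-4x^2 - 7x - 5) + 152| < eps.
(-4x^2 - 7x - 5) + 152 = -4x^2 - 7x + 147 = (x + 7)(-4x + 21).
So |(-4x^2 - 7x - 5) + 152| = |x + 7|·|-4x + 21|.
Assume first that |x + 7| < 1, so |x| < 8. Then |-4x + 21| ≤ 4·8 + 21 = 53.
Hence |(-4x^2 - 7x - 5) + 152| ≤ 53|x + 7| < eps provided |x + 7| < eps/53.
Choosing delta = min(1, eps/53) ensures both conditions, hence |(-4x^2 - 7x - 5) + 152| < eps.

delta = min(1, eps/53)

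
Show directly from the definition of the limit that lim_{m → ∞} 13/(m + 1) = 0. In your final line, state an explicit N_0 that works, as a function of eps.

N_0 = 13/eps

Let eps > 0 be given. For m ≥ 1, |13/(m + 1) − 0| = 13/(m + 1) ≤ 13/m.
We need 13/m < eps, i.e. m > 13/eps.
Take N_0 = 13/eps. If m > N_0 then |13/(m + 1)| ≤ 13/m < eps.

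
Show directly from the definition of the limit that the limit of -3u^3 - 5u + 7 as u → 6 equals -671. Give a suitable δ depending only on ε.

Let ε > 0. We want δ > 0 such that 0 < |u − 6| < δ implies |(-3u^3 - 5u + 7) + 671| < ε.
(-3u^3 - 5u + 7) + 671 = -3u^3 - 5u + 678 = (u − 6)(-3u^2 - 18u - 113).
So |(-3u^3 - 5u + 7) + 671| = |u − 6|·|-3u^2 - 18u - 113|.
Require δ ≤ 1. Then |u − 6| < 1 gives |u| < 7, and by the triangle inequality |-3u^2 - 18u - 113| ≤ 3·7^2 + 18·7 + 113 = 386.
Hence |(-3u^3 - 5u + 7) + 671| ≤ 386|u − 6| < ε provided |u − 6| < ε/386.
Take δ = min(1, ε/386). Then 0 < |u − 6| < δ gives both |u − 6| < 1 and |u − 6| < ε/386, so |(-3u^3 - 5u + 7) + 671| < ε.

δ = min(1, ε/386)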